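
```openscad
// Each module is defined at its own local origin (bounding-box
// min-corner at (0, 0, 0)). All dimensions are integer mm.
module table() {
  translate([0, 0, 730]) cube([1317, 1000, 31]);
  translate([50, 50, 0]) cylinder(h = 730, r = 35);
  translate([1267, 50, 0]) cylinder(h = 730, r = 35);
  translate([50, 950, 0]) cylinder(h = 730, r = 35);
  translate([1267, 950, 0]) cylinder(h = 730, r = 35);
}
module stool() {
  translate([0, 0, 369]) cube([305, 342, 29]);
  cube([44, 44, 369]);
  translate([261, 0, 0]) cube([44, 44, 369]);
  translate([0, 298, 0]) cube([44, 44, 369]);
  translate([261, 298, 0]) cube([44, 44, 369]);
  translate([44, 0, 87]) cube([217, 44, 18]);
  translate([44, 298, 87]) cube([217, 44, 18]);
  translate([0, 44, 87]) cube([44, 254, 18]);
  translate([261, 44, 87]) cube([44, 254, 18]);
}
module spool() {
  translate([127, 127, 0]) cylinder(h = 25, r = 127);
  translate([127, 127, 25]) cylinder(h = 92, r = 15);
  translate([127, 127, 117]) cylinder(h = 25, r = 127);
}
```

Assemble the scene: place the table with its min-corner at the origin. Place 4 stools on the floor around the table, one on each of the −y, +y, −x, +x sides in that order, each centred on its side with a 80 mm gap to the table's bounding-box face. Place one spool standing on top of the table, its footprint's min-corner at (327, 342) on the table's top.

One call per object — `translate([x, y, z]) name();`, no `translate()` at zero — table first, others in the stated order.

table();
translate([506, -422, 0]) stool();
translate([506, 1080, 0]) stool();
translate([-385, 329, 0]) stool();
translate([1397, 329, 0]) stool();
translate([327, 342, 761]) spool();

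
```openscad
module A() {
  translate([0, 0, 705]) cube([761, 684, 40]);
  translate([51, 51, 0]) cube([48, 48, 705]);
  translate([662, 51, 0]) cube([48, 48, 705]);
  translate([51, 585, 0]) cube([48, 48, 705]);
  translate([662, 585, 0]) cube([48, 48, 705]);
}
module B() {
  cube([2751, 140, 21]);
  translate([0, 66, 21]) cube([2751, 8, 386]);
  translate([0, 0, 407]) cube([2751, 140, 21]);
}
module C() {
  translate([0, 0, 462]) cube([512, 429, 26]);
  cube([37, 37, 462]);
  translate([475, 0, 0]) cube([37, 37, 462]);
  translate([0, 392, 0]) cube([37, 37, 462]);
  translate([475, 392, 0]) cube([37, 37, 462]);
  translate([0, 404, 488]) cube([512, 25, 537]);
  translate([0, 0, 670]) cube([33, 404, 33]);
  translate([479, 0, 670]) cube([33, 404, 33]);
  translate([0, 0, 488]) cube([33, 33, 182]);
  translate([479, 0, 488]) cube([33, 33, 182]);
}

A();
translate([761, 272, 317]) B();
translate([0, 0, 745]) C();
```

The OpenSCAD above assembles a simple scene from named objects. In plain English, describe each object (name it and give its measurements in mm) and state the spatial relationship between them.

A is a rectangular dining table. The top is 761×684×40 mm with its upper surface at z = 745 mm. It stands on four 48×48 mm square legs, each inset 51 mm from the nearest pair of top edges, running from the floor to the underside of the top.

B is an I-beam lying along x, 2751 mm long. Overall section height 428 mm. Two flanges 140 mm wide (y) and 21 mm thick, one on the floor and one at the top; a web 8 mm thick runs between them, centred on the flange width.

C is a chair: 512×429 mm seat, 26 mm thick, top at z = 488 mm, on four 37 mm square corner legs flush with the seat edges. A 25 mm thick backrest slab spans the full seat width, extending 537 mm above the seat top, its back face flush with the seat's +y edge. Two armrests of 33×33 mm section run along each side from the seat's front edge to the front of the backrest, top faces 215 mm above the seat top and outer faces flush with the seat's x-edges; a 33×33 mm post under the front of each armrest stands on the seat at the front corner.

The I-beam is beside the table with their tops flush at z = 745. The chair is on top of the table.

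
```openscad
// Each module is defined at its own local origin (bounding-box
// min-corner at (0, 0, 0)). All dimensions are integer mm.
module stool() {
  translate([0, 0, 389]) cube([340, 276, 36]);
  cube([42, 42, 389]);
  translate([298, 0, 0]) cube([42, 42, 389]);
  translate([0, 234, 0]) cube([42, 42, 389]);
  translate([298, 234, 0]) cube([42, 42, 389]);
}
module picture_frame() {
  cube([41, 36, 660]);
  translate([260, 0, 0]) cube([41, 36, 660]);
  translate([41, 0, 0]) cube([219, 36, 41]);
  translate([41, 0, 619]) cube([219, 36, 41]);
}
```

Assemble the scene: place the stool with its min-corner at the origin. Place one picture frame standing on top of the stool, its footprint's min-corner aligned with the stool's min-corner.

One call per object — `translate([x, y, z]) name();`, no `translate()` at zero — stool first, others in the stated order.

stool();
translate([0, 0, 425]) picture_frame();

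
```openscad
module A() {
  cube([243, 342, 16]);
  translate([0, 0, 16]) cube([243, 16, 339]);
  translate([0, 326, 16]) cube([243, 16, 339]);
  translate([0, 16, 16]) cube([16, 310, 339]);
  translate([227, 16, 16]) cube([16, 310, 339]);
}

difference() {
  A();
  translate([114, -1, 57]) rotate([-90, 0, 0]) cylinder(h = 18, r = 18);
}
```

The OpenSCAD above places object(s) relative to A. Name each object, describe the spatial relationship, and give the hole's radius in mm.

The subtracted cylinder has r = 18 mm.

A is an open box. The open box has a circular hole through its front wall. The hole's radius is 18 mm.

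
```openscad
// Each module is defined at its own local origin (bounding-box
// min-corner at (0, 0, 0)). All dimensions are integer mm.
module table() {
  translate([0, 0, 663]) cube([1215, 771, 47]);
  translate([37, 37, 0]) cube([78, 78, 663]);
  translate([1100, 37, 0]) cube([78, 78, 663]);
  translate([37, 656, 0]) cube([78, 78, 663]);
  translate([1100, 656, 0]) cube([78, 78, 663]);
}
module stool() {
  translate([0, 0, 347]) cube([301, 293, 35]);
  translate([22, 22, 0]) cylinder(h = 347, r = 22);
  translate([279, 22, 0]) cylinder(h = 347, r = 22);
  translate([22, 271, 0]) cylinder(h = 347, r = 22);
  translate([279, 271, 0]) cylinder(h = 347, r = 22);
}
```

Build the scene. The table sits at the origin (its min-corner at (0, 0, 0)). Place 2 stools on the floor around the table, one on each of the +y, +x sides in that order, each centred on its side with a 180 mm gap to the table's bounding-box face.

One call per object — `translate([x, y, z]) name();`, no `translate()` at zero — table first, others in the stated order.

table();
translate([457, 951, 0]) stool();
translate([1395, 239, 0]) stool();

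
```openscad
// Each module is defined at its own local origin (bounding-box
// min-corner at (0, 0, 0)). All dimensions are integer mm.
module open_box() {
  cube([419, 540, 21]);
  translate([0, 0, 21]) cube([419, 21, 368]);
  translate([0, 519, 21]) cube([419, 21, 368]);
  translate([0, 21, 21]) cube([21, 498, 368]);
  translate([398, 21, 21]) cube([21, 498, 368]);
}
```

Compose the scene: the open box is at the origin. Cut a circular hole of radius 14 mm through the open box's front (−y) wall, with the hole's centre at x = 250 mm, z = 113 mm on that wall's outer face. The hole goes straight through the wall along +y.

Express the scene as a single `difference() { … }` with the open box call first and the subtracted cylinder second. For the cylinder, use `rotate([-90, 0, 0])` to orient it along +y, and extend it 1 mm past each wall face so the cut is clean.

difference() {
  open_box();
  translate([250, -1, 113]) rotate([-90, 0, 0]) cylinder(h = 23, r = 14);
}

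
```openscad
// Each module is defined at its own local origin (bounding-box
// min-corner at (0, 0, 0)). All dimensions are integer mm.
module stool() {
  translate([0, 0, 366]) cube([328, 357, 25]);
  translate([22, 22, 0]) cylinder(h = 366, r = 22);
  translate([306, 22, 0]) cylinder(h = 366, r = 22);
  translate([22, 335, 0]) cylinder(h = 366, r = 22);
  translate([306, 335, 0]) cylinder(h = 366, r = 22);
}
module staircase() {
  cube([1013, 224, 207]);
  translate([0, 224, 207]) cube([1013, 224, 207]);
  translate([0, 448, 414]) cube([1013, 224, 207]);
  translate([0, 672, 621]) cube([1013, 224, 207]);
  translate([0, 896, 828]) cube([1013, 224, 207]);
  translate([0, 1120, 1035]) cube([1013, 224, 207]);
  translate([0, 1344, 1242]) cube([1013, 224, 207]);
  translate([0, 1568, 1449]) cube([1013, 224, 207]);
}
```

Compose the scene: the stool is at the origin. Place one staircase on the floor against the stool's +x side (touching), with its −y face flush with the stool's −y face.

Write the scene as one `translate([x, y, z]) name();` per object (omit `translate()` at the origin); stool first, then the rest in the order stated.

stool();
translate([328, 0, 0]) staircase();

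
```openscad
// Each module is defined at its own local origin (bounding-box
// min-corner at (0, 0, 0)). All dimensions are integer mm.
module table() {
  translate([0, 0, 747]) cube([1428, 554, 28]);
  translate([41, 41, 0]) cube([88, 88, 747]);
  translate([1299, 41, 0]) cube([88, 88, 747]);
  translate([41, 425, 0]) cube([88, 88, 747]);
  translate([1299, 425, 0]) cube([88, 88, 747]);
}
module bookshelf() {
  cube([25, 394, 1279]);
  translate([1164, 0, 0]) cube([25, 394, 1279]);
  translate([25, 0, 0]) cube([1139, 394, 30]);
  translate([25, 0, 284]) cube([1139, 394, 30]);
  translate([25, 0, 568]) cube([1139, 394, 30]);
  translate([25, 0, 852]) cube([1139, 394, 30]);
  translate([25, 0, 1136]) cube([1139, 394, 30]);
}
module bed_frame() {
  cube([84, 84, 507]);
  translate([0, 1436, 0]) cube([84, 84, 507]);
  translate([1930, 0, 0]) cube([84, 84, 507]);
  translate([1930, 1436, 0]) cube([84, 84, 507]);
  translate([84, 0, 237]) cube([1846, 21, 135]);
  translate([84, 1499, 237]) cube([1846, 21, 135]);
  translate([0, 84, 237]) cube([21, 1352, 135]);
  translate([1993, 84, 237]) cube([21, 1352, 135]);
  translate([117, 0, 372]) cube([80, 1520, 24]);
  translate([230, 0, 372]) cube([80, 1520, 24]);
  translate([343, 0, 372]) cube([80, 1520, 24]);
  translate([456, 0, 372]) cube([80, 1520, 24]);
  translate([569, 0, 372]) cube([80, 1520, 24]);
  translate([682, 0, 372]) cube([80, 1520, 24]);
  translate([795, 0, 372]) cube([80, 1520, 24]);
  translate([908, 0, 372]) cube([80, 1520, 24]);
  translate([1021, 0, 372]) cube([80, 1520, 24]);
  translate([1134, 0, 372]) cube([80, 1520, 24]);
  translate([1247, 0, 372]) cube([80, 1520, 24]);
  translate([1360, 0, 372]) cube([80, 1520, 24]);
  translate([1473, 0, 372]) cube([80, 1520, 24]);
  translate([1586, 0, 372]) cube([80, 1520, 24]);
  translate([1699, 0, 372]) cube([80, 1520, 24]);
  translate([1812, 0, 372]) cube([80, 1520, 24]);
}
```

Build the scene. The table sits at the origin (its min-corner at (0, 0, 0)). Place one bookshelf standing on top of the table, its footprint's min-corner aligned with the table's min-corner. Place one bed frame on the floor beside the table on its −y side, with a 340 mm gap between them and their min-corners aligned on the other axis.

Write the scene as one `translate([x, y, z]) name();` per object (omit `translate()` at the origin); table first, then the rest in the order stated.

table();
translate([0, 0, 775]) bookshelf();
translate([0, -1860, 0]) bed_frame();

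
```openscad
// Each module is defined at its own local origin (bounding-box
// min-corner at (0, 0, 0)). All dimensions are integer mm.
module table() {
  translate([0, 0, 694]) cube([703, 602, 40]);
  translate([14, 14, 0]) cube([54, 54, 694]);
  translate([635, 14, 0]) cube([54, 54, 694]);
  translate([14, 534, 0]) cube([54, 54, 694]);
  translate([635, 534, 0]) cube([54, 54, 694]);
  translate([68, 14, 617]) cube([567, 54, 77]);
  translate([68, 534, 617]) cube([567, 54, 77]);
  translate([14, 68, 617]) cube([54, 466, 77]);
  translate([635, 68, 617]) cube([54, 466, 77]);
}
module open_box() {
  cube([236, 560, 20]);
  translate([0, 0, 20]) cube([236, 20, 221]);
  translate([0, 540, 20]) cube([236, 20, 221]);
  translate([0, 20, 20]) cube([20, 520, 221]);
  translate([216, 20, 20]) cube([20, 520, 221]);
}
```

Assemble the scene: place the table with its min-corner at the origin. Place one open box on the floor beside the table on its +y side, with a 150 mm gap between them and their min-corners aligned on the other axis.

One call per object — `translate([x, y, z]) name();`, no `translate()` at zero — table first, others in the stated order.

table();
translate([0, 752, 0]) open_box();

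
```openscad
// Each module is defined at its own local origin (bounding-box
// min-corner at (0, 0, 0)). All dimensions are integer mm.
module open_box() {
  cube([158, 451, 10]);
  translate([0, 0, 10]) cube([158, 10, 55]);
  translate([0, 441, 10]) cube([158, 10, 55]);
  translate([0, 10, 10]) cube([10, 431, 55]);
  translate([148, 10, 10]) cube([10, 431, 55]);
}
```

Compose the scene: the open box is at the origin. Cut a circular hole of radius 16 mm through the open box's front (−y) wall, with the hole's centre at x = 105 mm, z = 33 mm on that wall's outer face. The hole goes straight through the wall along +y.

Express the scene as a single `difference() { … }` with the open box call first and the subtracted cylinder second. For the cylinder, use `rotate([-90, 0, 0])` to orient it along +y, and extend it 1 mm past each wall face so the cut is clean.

difference() {
  open_box();
  translate([105, -1, 33]) rotate([-90, 0, 0]) cylinder(h = 12, r = 16);
}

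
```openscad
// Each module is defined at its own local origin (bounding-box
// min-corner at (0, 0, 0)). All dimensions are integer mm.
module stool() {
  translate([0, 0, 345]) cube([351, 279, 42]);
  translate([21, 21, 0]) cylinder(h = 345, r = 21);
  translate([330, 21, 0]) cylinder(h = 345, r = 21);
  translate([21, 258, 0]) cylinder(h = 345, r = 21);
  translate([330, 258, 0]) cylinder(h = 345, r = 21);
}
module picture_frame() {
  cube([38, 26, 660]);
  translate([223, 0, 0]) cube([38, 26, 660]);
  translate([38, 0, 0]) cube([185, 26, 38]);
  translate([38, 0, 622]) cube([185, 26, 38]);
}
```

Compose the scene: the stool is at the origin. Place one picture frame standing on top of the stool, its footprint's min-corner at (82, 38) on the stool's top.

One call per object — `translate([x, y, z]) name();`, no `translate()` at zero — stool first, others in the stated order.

stool();
translate([82, 38, 387]) picture_frame();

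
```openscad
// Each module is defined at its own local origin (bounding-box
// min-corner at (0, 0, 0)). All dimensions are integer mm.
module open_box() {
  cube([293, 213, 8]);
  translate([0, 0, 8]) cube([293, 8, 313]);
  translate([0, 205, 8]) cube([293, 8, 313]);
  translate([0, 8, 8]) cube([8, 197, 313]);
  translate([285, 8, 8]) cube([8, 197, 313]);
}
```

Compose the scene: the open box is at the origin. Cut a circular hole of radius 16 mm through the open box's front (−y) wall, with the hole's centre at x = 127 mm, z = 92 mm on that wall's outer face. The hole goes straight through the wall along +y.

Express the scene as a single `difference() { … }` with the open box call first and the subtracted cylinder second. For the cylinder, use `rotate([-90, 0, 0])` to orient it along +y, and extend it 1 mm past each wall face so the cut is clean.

difference() {
  open_box();
  translate([127, -1, 92]) rotate([-90, 0, 0]) cylinder(h = 10, r = 16);
}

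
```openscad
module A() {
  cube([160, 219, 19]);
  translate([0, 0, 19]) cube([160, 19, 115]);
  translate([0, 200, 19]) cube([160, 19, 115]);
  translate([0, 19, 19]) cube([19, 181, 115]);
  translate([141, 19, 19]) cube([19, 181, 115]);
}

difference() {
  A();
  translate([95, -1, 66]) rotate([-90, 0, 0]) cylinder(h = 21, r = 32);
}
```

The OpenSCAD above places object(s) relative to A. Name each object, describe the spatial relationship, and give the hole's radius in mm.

A is an open box. The open box has a circular hole through its front wall. The hole's radius is 32 mm.

The subtracted cylinder has r = 32 mm.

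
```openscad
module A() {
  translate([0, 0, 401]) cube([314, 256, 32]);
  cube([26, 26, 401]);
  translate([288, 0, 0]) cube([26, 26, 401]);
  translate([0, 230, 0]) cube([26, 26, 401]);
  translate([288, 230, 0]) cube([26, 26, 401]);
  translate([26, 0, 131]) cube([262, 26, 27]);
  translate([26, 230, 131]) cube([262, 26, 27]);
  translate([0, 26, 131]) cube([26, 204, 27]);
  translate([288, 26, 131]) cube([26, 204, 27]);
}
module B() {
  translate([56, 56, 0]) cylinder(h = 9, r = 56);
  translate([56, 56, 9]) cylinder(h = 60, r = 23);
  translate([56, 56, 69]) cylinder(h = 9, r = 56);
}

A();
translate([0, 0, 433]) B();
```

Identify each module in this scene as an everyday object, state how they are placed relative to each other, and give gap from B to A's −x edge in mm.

A is a stool. B is a spool. The spool is on top of the stool. The gap from the spool to the stool's −x edge is 0 mm.

The spool's min-x is at 0; the stool's min-x is 0; gap = 0 mm.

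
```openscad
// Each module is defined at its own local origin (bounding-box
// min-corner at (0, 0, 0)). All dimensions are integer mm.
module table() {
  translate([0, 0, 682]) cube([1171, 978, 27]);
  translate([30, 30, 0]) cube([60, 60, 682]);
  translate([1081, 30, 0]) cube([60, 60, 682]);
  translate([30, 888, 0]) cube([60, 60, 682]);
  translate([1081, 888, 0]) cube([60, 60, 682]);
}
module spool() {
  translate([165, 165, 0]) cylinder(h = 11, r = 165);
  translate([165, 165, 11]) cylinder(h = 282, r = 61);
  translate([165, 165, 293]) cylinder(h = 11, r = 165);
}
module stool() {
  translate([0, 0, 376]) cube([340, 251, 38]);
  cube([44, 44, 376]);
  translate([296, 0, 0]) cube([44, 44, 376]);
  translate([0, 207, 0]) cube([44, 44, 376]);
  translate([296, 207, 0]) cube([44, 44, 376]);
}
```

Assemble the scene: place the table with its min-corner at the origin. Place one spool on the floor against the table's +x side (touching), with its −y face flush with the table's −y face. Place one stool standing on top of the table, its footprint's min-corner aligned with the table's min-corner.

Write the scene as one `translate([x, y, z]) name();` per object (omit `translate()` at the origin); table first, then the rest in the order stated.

table();
translate([1171, 0, 0]) spool();
translate([0, 0, 709]) stool();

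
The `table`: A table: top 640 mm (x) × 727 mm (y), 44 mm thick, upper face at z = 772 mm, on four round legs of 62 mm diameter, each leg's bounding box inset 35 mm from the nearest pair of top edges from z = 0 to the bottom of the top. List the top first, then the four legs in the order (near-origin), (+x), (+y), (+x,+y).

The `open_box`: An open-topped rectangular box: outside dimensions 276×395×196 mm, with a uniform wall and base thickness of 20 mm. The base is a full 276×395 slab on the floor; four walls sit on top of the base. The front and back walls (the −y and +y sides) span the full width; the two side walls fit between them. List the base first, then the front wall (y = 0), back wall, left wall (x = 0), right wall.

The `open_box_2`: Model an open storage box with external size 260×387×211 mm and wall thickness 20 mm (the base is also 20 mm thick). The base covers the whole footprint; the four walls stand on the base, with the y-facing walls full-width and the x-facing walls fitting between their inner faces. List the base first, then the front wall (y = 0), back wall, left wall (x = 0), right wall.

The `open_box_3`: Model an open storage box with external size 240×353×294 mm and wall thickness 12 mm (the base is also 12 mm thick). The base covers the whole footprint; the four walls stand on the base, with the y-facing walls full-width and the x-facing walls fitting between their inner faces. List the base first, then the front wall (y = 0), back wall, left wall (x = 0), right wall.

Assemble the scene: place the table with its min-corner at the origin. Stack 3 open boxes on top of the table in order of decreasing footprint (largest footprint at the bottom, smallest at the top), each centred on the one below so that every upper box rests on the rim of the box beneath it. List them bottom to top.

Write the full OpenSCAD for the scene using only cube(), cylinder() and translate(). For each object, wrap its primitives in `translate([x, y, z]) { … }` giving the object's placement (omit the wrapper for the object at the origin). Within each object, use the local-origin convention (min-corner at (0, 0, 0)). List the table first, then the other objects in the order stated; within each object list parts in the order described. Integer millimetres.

translate([0, 0, 728]) cube([640, 727, 44]);
translate([66, 66, 0]) cylinder(h = 728, r = 31);
translate([574, 66, 0]) cylinder(h = 728, r = 31);
translate([66, 661, 0]) cylinder(h = 728, r = 31);
translate([574, 661, 0]) cylinder(h = 728, r = 31);
translate([182, 166, 772]) {
  cube([276, 395, 20]);
  translate([0, 0, 20]) cube([276, 20, 176]);
  translate([0, 375, 20]) cube([276, 20, 176]);
  translate([0, 20, 20]) cube([20, 355, 176]);
  translate([256, 20, 20]) cube([20, 355, 176]);
}
translate([190, 170, 968]) {
  cube([260, 387, 20]);
  translate([0, 0, 20]) cube([260, 20, 191]);
  translate([0, 367, 20]) cube([260, 20, 191]);
  translate([0, 20, 20]) cube([20, 347, 191]);
  translate([240, 20, 20]) cube([20, 347, 191]);
}
translate([200, 187, 1179]) {
  cube([240, 353, 12]);
  translate([0, 0, 12]) cube([240, 12, 282]);
  translate([0, 341, 12]) cube([240, 12, 282]);
  translate([0, 12, 12]) cube([12, 329, 282]);
  translate([228, 12, 12]) cube([12, 329, 282]);
}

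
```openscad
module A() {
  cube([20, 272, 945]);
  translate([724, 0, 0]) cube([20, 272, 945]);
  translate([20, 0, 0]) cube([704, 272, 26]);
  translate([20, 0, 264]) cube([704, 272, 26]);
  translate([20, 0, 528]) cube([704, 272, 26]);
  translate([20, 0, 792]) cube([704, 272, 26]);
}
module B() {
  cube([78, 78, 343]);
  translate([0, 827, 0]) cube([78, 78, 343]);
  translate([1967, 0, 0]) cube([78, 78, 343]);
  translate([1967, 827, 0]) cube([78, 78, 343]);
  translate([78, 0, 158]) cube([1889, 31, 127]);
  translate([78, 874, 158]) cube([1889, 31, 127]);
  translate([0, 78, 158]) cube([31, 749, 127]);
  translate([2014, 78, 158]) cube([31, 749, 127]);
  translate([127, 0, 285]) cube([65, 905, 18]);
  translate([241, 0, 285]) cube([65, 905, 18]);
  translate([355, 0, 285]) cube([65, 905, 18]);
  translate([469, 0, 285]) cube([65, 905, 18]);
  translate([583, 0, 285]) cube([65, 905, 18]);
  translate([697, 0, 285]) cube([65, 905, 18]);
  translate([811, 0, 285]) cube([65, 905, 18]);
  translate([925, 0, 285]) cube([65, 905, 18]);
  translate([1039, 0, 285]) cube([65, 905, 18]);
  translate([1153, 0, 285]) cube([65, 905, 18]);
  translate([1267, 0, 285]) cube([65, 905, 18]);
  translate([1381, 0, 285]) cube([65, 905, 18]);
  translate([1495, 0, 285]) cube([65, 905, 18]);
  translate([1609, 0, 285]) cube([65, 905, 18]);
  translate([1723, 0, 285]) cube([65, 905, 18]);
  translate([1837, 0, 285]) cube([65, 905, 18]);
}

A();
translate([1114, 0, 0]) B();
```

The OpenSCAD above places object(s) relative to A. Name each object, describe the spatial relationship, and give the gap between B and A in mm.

The bed frame's nearest face is 370 mm from the bookshelf's +x face.

A is a bookshelf. B is a bed frame. The bed frame is on the floor beside the bookshelf on its +x side. The gap between the bed frame and the bookshelf is 370 mm.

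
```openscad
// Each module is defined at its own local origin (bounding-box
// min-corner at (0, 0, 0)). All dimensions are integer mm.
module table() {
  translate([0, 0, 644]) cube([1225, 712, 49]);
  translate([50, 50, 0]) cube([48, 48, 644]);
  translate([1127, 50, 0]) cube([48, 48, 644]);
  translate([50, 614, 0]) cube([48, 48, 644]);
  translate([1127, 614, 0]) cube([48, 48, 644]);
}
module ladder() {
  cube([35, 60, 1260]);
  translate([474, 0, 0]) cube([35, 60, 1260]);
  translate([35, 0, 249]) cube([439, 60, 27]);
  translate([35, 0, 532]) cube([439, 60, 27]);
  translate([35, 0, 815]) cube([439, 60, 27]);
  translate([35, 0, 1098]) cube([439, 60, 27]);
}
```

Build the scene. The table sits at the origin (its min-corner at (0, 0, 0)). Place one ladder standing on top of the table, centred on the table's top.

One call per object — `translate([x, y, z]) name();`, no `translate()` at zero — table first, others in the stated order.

table();
translate([358, 326, 693]) ladder();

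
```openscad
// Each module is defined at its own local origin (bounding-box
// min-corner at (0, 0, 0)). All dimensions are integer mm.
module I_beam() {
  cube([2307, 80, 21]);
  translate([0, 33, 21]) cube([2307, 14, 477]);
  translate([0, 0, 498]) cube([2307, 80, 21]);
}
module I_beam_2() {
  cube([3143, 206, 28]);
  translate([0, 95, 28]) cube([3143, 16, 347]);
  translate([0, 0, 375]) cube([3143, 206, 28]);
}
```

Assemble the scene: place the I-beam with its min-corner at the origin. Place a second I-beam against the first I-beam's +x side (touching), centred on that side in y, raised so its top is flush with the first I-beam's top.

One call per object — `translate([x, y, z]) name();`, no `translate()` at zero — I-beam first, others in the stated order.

I_beam();
translate([2307, -63, 116]) I_beam_2();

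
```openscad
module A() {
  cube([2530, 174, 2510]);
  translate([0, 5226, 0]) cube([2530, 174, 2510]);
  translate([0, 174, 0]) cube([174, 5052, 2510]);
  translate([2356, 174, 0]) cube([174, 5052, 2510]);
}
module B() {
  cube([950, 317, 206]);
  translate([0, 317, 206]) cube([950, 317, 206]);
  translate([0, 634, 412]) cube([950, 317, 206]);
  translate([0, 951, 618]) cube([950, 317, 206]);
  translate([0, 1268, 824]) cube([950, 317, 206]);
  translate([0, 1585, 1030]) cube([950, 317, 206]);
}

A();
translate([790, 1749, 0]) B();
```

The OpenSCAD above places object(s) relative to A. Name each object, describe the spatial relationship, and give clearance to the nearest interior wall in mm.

A is a house frame. B is a staircase. The staircase sits inside the house frame, centred. The clearance to the nearest interior wall is 616 mm.

Clearances: x = 616, y = 1575; minimum 616 mm.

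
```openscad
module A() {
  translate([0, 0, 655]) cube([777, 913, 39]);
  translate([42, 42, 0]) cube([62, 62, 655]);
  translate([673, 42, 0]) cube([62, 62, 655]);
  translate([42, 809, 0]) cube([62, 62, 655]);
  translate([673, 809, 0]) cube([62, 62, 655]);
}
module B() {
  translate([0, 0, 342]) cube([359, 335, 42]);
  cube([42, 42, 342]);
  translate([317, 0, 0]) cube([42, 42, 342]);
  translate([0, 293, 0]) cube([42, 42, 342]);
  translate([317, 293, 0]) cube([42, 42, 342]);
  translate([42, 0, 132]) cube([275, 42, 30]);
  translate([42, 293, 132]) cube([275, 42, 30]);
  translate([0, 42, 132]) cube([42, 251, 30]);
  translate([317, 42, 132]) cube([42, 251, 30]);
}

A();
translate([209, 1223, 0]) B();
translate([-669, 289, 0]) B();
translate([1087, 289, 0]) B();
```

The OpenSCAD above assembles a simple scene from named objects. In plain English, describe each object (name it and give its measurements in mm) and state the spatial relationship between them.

A is a table with a 777×913 mm rectangular top, 39 mm thick, top surface at z = 694 mm, supported by four 62×62 mm square legs, each inset 42 mm from the nearest pair of top edges, running from the floor.

B is a four-legged stool. The seat is 359×335 mm, 42 mm thick, top at z = 384 mm. It stands on four square legs, each 42×42 mm in cross-section, from z = 0 to the seat underside, each flush with a corner of the seat. Four stretchers, 42 mm wide and 30 mm tall, connect adjacent legs with their undersides at z = 132 mm, each running between the inner faces of the legs it joins and aligned with the legs' outer faces on the other axis.

Three stools sit around the table at the +y, −x, +x sides.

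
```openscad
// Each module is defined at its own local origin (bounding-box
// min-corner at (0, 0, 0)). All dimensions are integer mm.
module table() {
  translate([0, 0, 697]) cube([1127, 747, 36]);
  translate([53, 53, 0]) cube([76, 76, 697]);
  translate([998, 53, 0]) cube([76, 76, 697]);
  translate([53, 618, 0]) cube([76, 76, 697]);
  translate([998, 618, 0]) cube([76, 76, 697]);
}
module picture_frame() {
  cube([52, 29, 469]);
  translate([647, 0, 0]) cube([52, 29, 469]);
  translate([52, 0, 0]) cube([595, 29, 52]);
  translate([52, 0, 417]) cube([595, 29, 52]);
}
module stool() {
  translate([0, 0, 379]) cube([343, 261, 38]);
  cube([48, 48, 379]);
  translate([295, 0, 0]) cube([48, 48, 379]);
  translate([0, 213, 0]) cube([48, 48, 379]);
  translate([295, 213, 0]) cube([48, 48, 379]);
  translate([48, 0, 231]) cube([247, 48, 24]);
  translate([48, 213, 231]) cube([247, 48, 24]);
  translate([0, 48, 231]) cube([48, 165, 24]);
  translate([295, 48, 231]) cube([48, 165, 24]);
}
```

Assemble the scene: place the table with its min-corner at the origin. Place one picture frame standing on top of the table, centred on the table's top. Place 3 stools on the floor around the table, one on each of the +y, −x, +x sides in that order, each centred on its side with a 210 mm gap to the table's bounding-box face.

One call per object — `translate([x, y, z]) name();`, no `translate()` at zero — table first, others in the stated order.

table();
translate([214, 359, 733]) picture_frame();
translate([392, 957, 0]) stool();
translate([-553, 243, 0]) stool();
translate([1337, 243, 0]) stool();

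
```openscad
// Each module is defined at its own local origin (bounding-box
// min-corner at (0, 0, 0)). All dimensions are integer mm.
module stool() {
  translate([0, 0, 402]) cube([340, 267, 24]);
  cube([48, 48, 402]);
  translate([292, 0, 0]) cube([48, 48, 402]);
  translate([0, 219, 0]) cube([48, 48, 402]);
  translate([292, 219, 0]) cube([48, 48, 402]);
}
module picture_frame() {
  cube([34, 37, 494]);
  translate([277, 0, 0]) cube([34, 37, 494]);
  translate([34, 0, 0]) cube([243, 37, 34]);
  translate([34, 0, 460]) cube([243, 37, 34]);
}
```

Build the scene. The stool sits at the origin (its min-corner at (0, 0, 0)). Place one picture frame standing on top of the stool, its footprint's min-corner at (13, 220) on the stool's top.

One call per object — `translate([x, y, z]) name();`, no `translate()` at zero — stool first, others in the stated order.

stool();
translate([13, 220, 426]) picture_frame();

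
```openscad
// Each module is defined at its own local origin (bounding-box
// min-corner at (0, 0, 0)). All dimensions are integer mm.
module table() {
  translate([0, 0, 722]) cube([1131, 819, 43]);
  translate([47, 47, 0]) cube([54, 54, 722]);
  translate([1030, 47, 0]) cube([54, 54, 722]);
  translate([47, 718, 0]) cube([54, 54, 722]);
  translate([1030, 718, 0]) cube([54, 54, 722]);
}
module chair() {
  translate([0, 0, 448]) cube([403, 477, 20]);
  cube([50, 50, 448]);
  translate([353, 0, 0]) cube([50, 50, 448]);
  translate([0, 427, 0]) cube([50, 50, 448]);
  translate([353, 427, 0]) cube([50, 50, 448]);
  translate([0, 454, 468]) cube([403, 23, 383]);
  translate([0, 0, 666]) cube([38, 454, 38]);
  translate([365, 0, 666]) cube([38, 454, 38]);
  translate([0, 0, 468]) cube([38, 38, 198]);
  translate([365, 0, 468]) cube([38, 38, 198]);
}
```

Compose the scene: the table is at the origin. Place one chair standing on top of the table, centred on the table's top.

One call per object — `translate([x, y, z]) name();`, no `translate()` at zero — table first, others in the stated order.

table();
translate([364, 171, 765]) chair();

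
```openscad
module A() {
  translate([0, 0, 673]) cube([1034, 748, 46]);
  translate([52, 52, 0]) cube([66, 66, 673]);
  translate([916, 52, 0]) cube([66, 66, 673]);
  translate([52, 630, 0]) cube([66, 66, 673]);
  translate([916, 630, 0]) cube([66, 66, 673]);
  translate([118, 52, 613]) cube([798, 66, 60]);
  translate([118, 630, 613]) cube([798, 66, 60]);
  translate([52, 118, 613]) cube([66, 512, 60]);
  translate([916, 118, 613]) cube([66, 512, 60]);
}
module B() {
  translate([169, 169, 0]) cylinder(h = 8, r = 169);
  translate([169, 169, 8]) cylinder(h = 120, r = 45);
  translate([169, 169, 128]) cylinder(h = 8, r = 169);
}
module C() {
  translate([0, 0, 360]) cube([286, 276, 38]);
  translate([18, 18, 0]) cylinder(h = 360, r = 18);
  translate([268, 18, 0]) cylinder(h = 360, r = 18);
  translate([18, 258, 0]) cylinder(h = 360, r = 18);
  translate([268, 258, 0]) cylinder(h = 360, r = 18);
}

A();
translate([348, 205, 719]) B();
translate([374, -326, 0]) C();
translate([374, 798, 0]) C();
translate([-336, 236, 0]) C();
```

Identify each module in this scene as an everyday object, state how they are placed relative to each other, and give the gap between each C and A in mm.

A is a table. B is a spool. C is a stool. The spool is on top of the table, centred. Three stools sit around the table at the −y, +y, −x sides. The gap between each stool and the table is 50 mm.

Each stool's nearest face is 50 mm from the table's bounding box.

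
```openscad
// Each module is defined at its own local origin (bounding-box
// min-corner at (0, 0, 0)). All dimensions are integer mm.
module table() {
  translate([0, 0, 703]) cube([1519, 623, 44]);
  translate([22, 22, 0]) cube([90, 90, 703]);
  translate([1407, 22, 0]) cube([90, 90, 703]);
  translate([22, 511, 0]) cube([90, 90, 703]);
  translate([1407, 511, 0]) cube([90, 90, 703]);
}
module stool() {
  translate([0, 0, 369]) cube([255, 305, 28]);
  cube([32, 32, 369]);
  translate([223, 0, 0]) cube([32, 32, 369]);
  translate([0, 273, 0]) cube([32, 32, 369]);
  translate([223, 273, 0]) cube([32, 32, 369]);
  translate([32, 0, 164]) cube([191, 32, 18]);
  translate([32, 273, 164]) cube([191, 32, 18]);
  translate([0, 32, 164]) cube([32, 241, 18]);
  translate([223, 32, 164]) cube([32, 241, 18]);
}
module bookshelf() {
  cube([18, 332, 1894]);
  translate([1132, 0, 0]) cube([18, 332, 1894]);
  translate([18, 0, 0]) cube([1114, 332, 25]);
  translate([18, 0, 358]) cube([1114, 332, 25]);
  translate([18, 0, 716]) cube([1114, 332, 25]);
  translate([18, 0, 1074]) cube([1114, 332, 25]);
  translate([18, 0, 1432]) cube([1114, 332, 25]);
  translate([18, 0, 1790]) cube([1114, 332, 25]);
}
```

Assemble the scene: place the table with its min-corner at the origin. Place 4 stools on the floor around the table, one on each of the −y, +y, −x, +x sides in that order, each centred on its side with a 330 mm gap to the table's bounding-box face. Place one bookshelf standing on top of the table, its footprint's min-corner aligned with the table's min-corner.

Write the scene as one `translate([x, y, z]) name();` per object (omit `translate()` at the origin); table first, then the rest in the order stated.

table();
translate([632, -635, 0]) stool();
translate([632, 953, 0]) stool();
translate([-585, 159, 0]) stool();
translate([1849, 159, 0]) stool();
translate([0, 0, 747]) bookshelf();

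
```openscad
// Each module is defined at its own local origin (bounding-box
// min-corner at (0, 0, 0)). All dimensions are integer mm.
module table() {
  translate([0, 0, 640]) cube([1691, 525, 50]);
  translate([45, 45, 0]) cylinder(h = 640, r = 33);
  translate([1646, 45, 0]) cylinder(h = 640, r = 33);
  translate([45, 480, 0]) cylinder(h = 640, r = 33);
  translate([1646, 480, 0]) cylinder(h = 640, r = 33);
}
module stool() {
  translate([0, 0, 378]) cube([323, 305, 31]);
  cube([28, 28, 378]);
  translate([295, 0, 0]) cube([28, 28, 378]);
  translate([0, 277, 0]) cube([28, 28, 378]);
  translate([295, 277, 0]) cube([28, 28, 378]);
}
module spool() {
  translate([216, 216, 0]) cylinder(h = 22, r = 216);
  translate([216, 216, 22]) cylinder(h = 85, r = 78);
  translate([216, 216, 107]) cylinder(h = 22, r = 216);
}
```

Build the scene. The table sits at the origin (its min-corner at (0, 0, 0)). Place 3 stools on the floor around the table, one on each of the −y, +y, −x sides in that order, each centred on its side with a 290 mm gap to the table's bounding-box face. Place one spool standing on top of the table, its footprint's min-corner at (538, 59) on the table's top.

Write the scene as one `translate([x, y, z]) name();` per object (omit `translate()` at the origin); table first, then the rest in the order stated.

table();
translate([684, -595, 0]) stool();
translate([684, 815, 0]) stool();
translate([-613, 110, 0]) stool();
translate([538, 59, 690]) spool();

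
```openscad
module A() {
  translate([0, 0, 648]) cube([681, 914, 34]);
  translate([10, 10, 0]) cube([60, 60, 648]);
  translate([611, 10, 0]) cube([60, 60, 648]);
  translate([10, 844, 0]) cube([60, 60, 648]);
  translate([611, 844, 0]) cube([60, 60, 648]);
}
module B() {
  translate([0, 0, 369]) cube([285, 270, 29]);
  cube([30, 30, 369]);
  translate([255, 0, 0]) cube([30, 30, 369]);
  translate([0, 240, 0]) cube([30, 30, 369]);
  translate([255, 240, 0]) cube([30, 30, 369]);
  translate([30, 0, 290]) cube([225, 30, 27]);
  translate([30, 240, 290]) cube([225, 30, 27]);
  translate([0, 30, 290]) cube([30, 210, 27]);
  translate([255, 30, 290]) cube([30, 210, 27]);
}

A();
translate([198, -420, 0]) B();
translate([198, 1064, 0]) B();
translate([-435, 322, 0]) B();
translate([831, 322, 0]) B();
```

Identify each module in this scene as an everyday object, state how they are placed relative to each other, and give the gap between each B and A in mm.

A is a table. B is a stool. Four stools sit around the table at the −y, +y, −x, +x sides. The gap between each stool and the table is 150 mm.

Each stool's nearest face is 150 mm from the table's bounding box.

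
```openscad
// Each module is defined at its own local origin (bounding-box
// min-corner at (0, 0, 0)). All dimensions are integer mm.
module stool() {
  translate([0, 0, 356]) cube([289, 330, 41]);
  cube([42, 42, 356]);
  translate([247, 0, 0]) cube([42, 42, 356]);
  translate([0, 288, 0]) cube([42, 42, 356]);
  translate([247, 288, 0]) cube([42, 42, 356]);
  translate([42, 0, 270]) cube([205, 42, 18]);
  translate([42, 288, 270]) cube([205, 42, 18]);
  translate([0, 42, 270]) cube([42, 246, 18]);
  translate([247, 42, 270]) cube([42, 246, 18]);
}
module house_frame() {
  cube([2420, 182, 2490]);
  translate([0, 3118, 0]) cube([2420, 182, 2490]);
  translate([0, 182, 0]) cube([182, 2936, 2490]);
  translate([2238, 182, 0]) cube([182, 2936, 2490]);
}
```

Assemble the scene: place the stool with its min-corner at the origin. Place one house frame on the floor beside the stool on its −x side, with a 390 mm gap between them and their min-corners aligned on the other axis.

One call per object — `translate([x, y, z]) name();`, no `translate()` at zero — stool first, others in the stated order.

stool();
translate([-2810, 0, 0]) house_frame();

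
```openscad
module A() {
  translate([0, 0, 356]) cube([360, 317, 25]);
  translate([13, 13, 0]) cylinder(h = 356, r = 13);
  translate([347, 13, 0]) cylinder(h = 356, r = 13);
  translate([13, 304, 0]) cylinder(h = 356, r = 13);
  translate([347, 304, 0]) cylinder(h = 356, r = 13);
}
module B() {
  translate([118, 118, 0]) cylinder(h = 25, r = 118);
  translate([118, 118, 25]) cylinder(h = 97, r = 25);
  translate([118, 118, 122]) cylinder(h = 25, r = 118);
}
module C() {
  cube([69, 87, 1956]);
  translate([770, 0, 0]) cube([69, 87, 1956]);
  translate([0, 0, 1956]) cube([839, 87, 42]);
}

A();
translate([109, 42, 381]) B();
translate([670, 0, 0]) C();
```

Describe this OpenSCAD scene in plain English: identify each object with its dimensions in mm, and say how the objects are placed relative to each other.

A is a simple wooden stool: a rectangular seat 360 mm (x) by 317 mm (y), 25 mm thick, top face at z = 381 mm, on four round legs, each 26 mm in diameter. The legs rest on z = 0, each leg's axis is inset half a diameter from the nearest pair of seat edges (so the leg's bounding box is flush with the corner).

B is a spool: two coaxial disc flanges of radius 118 mm and thickness 25 mm, joined by a core cylinder of radius 25 mm and height 97 mm. The lower flange rests on z = 0 and the three cylinders share a vertical axis.

C is a door frame. The clear opening is 701 mm wide and 1956 mm high. Two 69 mm wide jambs, 87 mm deep, stand either side of the opening from the floor to the top of the opening. A 42 mm thick head sits across the top of both jambs, spanning the full outside width of the frame.

The spool is on top of the stool. The door frame is on the floor beside the stool on its +x side.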